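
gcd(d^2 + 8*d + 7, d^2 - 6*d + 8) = 1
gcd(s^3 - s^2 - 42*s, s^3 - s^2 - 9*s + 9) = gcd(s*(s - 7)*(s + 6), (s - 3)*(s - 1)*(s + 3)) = 1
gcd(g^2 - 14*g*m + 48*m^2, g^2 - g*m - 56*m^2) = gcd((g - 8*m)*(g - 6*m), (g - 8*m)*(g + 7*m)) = g - 8*m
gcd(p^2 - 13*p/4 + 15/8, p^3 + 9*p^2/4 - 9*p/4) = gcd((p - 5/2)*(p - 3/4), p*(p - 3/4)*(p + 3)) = p - 3/4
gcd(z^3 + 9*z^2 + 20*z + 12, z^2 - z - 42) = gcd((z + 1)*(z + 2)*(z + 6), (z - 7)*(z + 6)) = z + 6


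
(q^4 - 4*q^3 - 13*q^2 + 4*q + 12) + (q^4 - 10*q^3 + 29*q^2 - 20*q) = 2*q^4 - 14*q^3 + 16*q^2 - 16*q + 12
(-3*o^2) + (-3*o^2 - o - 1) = -6*o^2 - o - 1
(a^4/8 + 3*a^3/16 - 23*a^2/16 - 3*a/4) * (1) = a^4/8 + 3*a^3/16 - 23*a^2/16 - 3*a/4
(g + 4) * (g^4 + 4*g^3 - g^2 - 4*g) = g^5 + 8*g^4 + 15*g^3 - 8*g^2 - 16*g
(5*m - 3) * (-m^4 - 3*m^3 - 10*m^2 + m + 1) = -5*m^5 - 12*m^4 - 41*m^3 + 35*m^2 + 2*m - 3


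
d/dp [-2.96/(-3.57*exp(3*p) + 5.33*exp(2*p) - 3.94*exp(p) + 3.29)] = (-31.7016*exp(2*p) + 31.5536*exp(p) - 11.6624)*exp(p)/(3.57*exp(3*p) - 5.33*exp(2*p) + 3.94*exp(p) - 3.29)^2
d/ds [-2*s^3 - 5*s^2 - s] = -6*s^2 - 10*s - 1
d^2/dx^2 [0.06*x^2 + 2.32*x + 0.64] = 0.120000000000000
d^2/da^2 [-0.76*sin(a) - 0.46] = 0.76*sin(a)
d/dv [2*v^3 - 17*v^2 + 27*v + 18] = 6*v^2 - 34*v + 27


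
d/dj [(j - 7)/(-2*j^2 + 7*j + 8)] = (-2*j^2 + 7*j + (j - 7)*(4*j - 7) + 8)/(-2*j^2 + 7*j + 8)^2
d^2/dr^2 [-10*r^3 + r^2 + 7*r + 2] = 2 - 60*r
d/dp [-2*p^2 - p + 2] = -4*p - 1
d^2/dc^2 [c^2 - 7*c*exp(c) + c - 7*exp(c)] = -7*c*exp(c) - 21*exp(c) + 2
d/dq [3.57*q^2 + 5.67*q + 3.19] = 7.14*q + 5.67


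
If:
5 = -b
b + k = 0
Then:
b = -5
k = 5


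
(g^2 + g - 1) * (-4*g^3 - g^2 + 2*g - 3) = -4*g^5 - 5*g^4 + 5*g^3 - 5*g + 3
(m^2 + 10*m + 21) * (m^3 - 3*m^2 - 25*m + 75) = m^5 + 7*m^4 - 34*m^3 - 238*m^2 + 225*m + 1575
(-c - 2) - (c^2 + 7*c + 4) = -c^2 - 8*c - 6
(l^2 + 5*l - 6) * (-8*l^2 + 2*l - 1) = -8*l^4 - 38*l^3 + 57*l^2 - 17*l + 6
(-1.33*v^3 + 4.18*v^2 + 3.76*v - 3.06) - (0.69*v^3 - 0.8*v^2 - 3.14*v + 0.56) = -2.02*v^3 + 4.98*v^2 + 6.9*v - 3.62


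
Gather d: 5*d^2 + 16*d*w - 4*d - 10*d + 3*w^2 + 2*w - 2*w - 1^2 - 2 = 5*d^2 + d*(16*w - 14) + 3*w^2 - 3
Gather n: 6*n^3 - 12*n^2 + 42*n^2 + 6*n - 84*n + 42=6*n^3 + 30*n^2 - 78*n + 42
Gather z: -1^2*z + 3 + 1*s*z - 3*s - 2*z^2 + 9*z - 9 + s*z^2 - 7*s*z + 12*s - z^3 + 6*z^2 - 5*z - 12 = 9*s - z^3 + z^2*(s + 4) + z*(3 - 6*s) - 18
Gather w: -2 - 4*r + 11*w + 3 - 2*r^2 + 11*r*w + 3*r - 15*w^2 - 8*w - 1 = -2*r^2 - r - 15*w^2 + w*(11*r + 3)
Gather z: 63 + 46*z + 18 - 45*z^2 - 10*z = -45*z^2 + 36*z + 81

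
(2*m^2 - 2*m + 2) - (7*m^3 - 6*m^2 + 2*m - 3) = -7*m^3 + 8*m^2 - 4*m + 5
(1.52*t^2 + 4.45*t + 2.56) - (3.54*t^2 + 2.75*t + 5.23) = -2.02*t^2 + 1.7*t - 2.67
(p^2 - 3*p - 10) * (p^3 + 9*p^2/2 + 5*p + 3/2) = p^5 + 3*p^4/2 - 37*p^3/2 - 117*p^2/2 - 109*p/2 - 15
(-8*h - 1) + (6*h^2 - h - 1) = 6*h^2 - 9*h - 2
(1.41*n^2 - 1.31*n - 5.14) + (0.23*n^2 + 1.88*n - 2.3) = 1.64*n^2 + 0.57*n - 7.44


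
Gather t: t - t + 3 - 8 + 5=0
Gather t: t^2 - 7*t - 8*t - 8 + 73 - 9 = t^2 - 15*t + 56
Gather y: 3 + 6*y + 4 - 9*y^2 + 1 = -9*y^2 + 6*y + 8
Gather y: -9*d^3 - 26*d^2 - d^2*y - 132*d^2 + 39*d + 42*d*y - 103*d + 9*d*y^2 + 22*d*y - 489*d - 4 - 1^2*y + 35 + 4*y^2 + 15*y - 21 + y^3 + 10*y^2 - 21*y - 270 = -9*d^3 - 158*d^2 - 553*d + y^3 + y^2*(9*d + 14) + y*(-d^2 + 64*d - 7) - 260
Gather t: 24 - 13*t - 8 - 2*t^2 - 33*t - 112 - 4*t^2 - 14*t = -6*t^2 - 60*t - 96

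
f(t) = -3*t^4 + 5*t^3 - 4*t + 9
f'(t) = -12*t^3 + 15*t^2 - 4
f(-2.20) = -105.72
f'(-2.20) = 196.38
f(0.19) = 8.27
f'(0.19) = -3.54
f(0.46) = 7.51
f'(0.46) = -1.99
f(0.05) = 8.80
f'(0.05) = -3.96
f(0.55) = 7.36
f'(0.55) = -1.46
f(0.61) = 7.28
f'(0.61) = -1.14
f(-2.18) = -101.84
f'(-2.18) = 191.61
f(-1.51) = -17.77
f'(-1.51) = 71.52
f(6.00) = -2823.00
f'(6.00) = -2056.00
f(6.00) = -2823.00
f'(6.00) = -2056.00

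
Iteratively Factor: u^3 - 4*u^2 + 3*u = (u - 1)*(u^2 - 3*u) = u*(u - 1)*(u - 3)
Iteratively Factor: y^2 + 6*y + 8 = (y + 4)*(y + 2)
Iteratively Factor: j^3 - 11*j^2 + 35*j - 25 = (j - 5)*(j^2 - 6*j + 5) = (j - 5)*(j - 1)*(j - 5)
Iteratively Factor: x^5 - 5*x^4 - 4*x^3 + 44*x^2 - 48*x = (x - 2)*(x^4 - 3*x^3 - 10*x^2 + 24*x) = (x - 4)*(x - 2)*(x^3 + x^2 - 6*x) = (x - 4)*(x - 2)^2*(x^2 + 3*x) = (x - 4)*(x - 2)^2*(x + 3)*(x)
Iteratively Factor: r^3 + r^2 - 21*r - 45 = (r + 3)*(r^2 - 2*r - 15) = (r + 3)^2*(r - 5)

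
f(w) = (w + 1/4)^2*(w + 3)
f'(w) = (w + 1/4)^2 + (w + 3)*(2*w + 1/2) = (4*w + 1)*(12*w + 25)/16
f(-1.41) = 2.14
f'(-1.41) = -2.34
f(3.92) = 120.33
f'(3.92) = 75.10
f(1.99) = 25.04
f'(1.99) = 27.37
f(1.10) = 7.47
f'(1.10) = 12.89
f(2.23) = 32.17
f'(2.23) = 32.09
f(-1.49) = 2.32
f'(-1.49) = -2.21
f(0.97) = 5.91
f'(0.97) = 11.18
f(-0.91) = 0.91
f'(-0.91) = -2.32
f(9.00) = 1026.75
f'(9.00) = 307.56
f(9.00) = 1026.75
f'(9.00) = 307.56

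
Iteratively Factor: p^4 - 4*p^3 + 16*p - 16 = (p - 2)*(p^3 - 2*p^2 - 4*p + 8) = (p - 2)*(p + 2)*(p^2 - 4*p + 4) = (p - 2)^2*(p + 2)*(p - 2)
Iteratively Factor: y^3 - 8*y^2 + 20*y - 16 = (y - 2)*(y^2 - 6*y + 8) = (y - 4)*(y - 2)*(y - 2)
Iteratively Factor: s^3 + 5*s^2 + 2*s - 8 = (s + 4)*(s^2 + s - 2) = (s + 2)*(s + 4)*(s - 1)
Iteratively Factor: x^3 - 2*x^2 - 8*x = (x + 2)*(x^2 - 4*x) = (x - 4)*(x + 2)*(x)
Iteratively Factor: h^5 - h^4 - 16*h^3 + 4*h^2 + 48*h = (h + 3)*(h^4 - 4*h^3 - 4*h^2 + 16*h) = (h + 2)*(h + 3)*(h^3 - 6*h^2 + 8*h) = (h - 2)*(h + 2)*(h + 3)*(h^2 - 4*h) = h*(h - 2)*(h + 2)*(h + 3)*(h - 4)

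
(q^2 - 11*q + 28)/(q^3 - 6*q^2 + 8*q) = (q - 7)/(q*(q - 2))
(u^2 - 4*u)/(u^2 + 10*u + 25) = u*(u - 4)/(u^2 + 10*u + 25)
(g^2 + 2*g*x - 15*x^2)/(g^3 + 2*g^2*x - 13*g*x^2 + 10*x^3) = (g - 3*x)/(g^2 - 3*g*x + 2*x^2)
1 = 1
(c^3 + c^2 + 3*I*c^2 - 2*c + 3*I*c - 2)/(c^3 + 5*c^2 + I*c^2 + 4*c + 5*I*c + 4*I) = (c + 2*I)/(c + 4)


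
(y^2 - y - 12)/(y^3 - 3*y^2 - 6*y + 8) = (y + 3)/(y^2 + y - 2)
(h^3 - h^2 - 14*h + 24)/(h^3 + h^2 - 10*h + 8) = (h - 3)/(h - 1)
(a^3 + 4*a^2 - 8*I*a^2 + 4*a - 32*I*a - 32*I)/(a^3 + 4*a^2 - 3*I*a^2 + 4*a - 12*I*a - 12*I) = (a - 8*I)/(a - 3*I)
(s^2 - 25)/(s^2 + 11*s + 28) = (s^2 - 25)/(s^2 + 11*s + 28)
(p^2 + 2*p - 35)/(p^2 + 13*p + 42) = (p - 5)/(p + 6)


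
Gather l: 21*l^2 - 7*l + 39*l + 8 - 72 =21*l^2 + 32*l - 64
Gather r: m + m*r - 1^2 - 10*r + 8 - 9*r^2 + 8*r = m - 9*r^2 + r*(m - 2) + 7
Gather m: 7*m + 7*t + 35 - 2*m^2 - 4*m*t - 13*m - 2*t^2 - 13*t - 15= -2*m^2 + m*(-4*t - 6) - 2*t^2 - 6*t + 20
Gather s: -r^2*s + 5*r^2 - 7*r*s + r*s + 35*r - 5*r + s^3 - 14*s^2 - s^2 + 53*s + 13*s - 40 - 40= 5*r^2 + 30*r + s^3 - 15*s^2 + s*(-r^2 - 6*r + 66) - 80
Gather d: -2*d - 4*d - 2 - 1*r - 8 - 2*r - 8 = -6*d - 3*r - 18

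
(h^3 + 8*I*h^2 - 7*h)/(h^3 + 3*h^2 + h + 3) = h*(h + 7*I)/(h^2 + h*(3 - I) - 3*I)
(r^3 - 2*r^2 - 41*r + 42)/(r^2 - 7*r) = r + 5 - 6/r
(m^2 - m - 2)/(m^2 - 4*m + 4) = (m + 1)/(m - 2)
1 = 1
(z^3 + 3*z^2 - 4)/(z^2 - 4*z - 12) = (z^2 + z - 2)/(z - 6)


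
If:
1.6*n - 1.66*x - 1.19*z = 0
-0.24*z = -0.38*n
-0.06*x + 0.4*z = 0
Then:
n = 0.00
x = 0.00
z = 0.00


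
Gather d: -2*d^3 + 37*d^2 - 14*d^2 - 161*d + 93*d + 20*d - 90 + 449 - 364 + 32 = -2*d^3 + 23*d^2 - 48*d + 27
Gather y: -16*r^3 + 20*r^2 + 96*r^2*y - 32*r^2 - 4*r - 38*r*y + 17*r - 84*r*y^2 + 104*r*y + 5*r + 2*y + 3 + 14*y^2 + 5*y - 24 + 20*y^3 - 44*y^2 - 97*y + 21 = -16*r^3 - 12*r^2 + 18*r + 20*y^3 + y^2*(-84*r - 30) + y*(96*r^2 + 66*r - 90)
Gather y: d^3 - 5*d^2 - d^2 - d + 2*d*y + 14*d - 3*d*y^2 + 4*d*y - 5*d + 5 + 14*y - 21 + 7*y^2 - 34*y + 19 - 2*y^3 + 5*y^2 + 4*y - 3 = d^3 - 6*d^2 + 8*d - 2*y^3 + y^2*(12 - 3*d) + y*(6*d - 16)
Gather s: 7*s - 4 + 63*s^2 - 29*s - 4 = 63*s^2 - 22*s - 8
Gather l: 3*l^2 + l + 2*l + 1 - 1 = 3*l^2 + 3*l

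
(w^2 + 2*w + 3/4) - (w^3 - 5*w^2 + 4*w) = -w^3 + 6*w^2 - 2*w + 3/4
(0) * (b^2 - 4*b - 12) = 0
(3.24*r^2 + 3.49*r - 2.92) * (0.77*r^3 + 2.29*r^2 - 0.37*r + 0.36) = 2.4948*r^5 + 10.1069*r^4 + 4.5449*r^3 - 6.8117*r^2 + 2.3368*r - 1.0512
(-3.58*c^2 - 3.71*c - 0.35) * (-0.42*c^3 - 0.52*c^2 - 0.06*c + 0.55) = 1.5036*c^5 + 3.4198*c^4 + 2.291*c^3 - 1.5644*c^2 - 2.0195*c - 0.1925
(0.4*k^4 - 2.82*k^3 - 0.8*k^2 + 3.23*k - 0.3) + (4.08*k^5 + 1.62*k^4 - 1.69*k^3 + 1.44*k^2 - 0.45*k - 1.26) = 4.08*k^5 + 2.02*k^4 - 4.51*k^3 + 0.64*k^2 + 2.78*k - 1.56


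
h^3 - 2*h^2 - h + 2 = (h - 2)*(h - 1)*(h + 1)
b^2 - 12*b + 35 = (b - 7)*(b - 5)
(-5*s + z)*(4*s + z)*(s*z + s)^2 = -20*s^4*z^2 - 40*s^4*z - 20*s^4 - s^3*z^3 - 2*s^3*z^2 - s^3*z + s^2*z^4 + 2*s^2*z^3 + s^2*z^2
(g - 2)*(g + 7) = g^2 + 5*g - 14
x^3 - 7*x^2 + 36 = (x - 6)*(x - 3)*(x + 2)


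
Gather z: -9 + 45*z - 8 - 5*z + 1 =40*z - 16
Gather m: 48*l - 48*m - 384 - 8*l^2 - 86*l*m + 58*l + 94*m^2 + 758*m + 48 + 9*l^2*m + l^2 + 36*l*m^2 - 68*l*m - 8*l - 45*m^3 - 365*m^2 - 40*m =-7*l^2 + 98*l - 45*m^3 + m^2*(36*l - 271) + m*(9*l^2 - 154*l + 670) - 336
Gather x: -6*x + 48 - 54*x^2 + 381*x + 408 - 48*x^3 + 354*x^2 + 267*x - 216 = -48*x^3 + 300*x^2 + 642*x + 240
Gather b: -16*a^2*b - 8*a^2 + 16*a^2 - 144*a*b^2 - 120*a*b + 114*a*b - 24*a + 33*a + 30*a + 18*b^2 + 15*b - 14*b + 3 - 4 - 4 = 8*a^2 + 39*a + b^2*(18 - 144*a) + b*(-16*a^2 - 6*a + 1) - 5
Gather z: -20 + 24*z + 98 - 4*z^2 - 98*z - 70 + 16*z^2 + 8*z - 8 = 12*z^2 - 66*z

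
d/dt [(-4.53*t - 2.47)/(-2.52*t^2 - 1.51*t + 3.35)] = (11.4156*t^2 + 6.8403*t - (4.53*t + 2.47)*(5.04*t + 1.51) - 15.1755)/(2.52*t^2 + 1.51*t - 3.35)^2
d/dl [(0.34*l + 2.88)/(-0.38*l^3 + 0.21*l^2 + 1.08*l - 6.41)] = (0.2584*l^3 + 3.2118*l^2 - 1.2096*l - 5.2898)/(0.1444*l^6 - 0.1596*l^5 - 0.7767*l^4 + 5.3252*l^3 - 1.5258*l^2 - 13.8456*l + 41.0881)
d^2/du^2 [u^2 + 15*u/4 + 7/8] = 2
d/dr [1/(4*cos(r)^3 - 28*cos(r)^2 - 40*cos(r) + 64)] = (3*cos(r)^2 - 14*cos(r) - 10)*sin(r)/(4*(cos(r)^3 - 7*cos(r)^2 - 10*cos(r) + 16)^2)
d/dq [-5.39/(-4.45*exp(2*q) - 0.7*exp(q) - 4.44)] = (-47.971*exp(q) - 3.773)*exp(q)/(4.45*exp(2*q) + 0.7*exp(q) + 4.44)^2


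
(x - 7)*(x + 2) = x^2 - 5*x - 14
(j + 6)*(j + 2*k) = j^2 + 2*j*k + 6*j + 12*k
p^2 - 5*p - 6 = (p - 6)*(p + 1)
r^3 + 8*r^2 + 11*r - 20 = (r - 1)*(r + 4)*(r + 5)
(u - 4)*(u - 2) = u^2 - 6*u + 8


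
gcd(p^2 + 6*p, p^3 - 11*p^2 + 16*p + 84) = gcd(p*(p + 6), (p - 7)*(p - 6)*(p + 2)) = 1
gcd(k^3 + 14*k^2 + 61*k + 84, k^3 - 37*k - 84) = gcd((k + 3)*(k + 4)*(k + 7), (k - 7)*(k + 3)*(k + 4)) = k^2 + 7*k + 12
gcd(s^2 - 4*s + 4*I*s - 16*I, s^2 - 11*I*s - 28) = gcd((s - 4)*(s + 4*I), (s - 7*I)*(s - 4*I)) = 1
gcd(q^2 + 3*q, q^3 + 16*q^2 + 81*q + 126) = q + 3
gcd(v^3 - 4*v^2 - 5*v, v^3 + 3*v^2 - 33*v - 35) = v^2 - 4*v - 5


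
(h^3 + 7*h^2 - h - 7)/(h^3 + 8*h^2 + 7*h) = (h - 1)/h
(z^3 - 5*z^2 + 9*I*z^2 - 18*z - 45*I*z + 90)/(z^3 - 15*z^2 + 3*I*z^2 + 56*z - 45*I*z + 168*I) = (z^2 + z*(-5 + 6*I) - 30*I)/(z^2 - 15*z + 56)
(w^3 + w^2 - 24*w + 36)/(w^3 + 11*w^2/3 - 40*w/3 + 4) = 3*(w - 3)/(3*w - 1)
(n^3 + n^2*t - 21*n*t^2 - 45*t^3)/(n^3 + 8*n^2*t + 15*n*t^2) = (n^2 - 2*n*t - 15*t^2)/(n*(n + 5*t))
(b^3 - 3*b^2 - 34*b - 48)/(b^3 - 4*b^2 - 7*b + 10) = (b^2 - 5*b - 24)/(b^2 - 6*b + 5)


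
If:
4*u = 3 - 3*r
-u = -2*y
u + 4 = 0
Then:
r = 19/3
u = -4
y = -2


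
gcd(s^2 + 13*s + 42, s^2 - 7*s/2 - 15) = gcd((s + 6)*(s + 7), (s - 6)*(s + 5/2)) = 1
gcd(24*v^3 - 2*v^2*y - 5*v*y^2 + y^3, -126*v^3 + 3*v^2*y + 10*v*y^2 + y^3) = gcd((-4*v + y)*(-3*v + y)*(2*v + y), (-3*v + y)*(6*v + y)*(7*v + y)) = -3*v + y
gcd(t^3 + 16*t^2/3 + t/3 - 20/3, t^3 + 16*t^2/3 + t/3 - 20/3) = t^3 + 16*t^2/3 + t/3 - 20/3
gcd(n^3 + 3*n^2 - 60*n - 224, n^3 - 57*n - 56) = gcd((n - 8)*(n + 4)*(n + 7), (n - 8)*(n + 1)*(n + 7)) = n^2 - n - 56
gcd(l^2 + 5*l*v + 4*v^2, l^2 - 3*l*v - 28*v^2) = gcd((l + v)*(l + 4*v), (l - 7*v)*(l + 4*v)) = l + 4*v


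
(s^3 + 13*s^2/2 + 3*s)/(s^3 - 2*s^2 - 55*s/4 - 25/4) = 2*s*(s + 6)/(2*s^2 - 5*s - 25)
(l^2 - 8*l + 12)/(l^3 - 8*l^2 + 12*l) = 1/l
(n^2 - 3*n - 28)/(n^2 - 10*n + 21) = (n + 4)/(n - 3)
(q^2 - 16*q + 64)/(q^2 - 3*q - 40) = (q - 8)/(q + 5)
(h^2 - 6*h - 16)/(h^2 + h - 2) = (h - 8)/(h - 1)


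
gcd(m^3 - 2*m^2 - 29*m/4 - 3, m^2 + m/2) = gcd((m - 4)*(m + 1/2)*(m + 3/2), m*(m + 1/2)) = m + 1/2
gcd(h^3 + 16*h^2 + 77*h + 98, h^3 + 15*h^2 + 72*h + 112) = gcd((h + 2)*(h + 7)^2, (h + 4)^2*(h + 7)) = h + 7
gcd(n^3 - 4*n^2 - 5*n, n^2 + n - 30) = n - 5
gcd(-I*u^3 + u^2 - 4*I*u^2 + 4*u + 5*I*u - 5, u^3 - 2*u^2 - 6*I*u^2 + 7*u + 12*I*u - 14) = u + I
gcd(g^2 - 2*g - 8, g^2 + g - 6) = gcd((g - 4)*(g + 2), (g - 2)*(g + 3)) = 1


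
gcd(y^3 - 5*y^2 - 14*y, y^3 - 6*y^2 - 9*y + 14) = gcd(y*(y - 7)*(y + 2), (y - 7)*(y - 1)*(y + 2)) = y^2 - 5*y - 14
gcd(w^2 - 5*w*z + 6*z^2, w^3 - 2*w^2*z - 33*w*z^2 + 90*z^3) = -w + 3*z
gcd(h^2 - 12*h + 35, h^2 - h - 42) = h - 7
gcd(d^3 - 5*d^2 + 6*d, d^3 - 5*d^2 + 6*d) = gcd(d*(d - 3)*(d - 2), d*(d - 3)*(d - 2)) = d^3 - 5*d^2 + 6*d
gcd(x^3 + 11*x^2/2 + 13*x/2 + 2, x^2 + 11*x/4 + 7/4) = x + 1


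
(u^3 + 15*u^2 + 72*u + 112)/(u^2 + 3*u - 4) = (u^2 + 11*u + 28)/(u - 1)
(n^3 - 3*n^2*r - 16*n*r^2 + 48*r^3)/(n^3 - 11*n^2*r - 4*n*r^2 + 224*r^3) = (n^2 - 7*n*r + 12*r^2)/(n^2 - 15*n*r + 56*r^2)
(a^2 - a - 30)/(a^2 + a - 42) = (a + 5)/(a + 7)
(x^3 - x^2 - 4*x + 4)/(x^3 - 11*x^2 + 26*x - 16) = (x + 2)/(x - 8)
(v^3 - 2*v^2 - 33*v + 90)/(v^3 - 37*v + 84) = (v^2 + v - 30)/(v^2 + 3*v - 28)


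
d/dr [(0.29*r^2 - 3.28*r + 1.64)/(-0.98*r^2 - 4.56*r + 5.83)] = (-4.5368*r^2 + 6.5958*r - 11.644)/(0.9604*r^4 + 8.9376*r^3 + 9.3668*r^2 - 53.1696*r + 33.9889)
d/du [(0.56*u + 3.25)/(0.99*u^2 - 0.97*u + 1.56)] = (-0.5544*u^2 - 6.435*u + 4.0261)/(0.9801*u^4 - 1.9206*u^3 + 4.0297*u^2 - 3.0264*u + 2.4336)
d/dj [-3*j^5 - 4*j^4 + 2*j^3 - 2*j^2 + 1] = j*(-15*j^3 - 16*j^2 + 6*j - 4)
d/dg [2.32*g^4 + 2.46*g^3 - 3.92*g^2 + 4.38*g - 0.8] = 9.28*g^3 + 7.38*g^2 - 7.84*g + 4.38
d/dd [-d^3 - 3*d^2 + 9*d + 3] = -3*d^2 - 6*d + 9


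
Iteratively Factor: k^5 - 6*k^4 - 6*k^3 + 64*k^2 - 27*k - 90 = (k - 5)*(k^4 - k^3 - 11*k^2 + 9*k + 18) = (k - 5)*(k - 2)*(k^3 + k^2 - 9*k - 9) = (k - 5)*(k - 2)*(k + 3)*(k^2 - 2*k - 3) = (k - 5)*(k - 2)*(k + 1)*(k + 3)*(k - 3)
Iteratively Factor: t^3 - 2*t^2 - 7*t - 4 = (t + 1)*(t^2 - 3*t - 4) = (t + 1)^2*(t - 4)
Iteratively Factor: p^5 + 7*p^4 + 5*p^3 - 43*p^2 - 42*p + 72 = (p - 2)*(p^4 + 9*p^3 + 23*p^2 + 3*p - 36) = (p - 2)*(p + 3)*(p^3 + 6*p^2 + 5*p - 12) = (p - 2)*(p + 3)*(p + 4)*(p^2 + 2*p - 3) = (p - 2)*(p + 3)^2*(p + 4)*(p - 1)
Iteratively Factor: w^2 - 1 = (w + 1)*(w - 1)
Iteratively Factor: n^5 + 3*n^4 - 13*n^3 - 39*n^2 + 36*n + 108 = (n - 3)*(n^4 + 6*n^3 + 5*n^2 - 24*n - 36) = (n - 3)*(n + 3)*(n^3 + 3*n^2 - 4*n - 12) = (n - 3)*(n - 2)*(n + 3)*(n^2 + 5*n + 6) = (n - 3)*(n - 2)*(n + 3)^2*(n + 2)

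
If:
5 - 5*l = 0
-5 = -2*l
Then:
No Solution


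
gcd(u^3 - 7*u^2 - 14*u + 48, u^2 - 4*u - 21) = u + 3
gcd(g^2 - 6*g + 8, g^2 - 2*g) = g - 2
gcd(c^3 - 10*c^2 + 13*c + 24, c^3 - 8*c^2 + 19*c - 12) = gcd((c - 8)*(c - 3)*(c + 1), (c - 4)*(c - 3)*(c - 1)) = c - 3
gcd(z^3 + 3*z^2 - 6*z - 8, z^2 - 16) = z + 4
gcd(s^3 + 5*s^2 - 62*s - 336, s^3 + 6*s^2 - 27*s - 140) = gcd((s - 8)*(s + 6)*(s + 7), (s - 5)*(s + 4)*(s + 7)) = s + 7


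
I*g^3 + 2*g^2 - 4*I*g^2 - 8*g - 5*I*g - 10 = (g - 5)*(g - 2*I)*(I*g + I)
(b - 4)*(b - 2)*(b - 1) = b^3 - 7*b^2 + 14*b - 8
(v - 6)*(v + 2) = v^2 - 4*v - 12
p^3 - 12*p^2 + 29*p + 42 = (p - 7)*(p - 6)*(p + 1)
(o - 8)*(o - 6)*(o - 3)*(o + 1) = o^4 - 16*o^3 + 73*o^2 - 54*o - 144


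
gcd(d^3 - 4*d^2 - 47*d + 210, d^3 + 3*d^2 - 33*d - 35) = d^2 + 2*d - 35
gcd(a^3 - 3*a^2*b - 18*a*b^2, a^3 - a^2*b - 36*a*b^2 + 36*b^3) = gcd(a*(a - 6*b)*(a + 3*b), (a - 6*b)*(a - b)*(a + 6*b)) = a - 6*b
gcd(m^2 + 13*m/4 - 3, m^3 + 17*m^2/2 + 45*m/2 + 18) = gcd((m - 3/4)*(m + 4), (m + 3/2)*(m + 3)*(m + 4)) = m + 4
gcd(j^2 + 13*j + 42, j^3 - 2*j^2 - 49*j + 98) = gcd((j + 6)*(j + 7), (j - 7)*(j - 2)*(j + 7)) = j + 7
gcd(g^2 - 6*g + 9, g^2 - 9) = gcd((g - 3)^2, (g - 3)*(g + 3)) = g - 3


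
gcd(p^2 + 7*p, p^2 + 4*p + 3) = 1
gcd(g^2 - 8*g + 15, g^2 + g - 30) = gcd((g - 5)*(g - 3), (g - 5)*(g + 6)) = g - 5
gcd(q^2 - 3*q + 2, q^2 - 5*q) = 1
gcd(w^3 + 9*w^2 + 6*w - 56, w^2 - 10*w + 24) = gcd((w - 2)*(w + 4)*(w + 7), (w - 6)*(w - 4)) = 1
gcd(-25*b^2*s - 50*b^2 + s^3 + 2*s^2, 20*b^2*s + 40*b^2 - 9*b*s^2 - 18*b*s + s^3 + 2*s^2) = -5*b*s - 10*b + s^2 + 2*s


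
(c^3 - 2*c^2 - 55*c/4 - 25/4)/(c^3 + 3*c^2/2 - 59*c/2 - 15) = (c + 5/2)/(c + 6)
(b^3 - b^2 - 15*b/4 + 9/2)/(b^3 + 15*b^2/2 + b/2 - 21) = (b - 3/2)/(b + 7)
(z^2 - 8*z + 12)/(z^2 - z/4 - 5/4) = 4*(-z^2 + 8*z - 12)/(-4*z^2 + z + 5)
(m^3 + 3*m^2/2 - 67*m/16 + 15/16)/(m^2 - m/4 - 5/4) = (4*m^2 + 11*m - 3)/(4*(m + 1))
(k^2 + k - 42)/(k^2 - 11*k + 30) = (k + 7)/(k - 5)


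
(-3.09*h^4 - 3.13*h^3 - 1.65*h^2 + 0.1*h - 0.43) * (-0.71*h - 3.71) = 2.1939*h^5 + 13.6862*h^4 + 12.7838*h^3 + 6.0505*h^2 - 0.0657*h + 1.5953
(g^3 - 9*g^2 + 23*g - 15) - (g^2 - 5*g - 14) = g^3 - 10*g^2 + 28*g - 1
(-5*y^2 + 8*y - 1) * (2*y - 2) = -10*y^3 + 26*y^2 - 18*y + 2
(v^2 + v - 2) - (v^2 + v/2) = v/2 - 2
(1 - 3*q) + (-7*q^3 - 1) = -7*q^3 - 3*q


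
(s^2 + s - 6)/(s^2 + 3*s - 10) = (s + 3)/(s + 5)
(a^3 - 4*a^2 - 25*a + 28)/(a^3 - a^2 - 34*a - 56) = (a - 1)/(a + 2)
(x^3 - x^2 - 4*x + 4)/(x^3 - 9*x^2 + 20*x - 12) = (x + 2)/(x - 6)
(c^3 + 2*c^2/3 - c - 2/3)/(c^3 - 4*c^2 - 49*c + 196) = (c^3 + 2*c^2/3 - c - 2/3)/(c^3 - 4*c^2 - 49*c + 196)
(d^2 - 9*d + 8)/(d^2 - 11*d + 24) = (d - 1)/(d - 3)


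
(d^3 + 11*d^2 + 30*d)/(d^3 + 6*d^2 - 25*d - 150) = d/(d - 5)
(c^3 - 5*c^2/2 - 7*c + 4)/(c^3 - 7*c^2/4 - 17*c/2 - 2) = 2*(2*c - 1)/(4*c + 1)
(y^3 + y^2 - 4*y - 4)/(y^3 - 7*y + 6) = (y^2 + 3*y + 2)/(y^2 + 2*y - 3)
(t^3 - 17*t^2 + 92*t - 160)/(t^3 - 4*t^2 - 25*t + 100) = (t - 8)/(t + 5)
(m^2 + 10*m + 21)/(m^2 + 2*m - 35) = (m + 3)/(m - 5)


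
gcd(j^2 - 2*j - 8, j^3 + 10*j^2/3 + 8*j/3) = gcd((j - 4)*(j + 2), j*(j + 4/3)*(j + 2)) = j + 2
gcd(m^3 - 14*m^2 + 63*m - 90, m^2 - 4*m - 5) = m - 5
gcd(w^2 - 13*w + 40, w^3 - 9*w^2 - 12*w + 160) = w^2 - 13*w + 40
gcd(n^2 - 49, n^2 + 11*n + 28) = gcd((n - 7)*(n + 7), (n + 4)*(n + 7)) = n + 7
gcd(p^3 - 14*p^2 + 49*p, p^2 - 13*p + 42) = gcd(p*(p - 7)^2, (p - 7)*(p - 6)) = p - 7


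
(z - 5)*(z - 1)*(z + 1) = z^3 - 5*z^2 - z + 5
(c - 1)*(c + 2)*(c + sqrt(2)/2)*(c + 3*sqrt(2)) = c^4 + c^3 + 7*sqrt(2)*c^3/2 + c^2 + 7*sqrt(2)*c^2/2 - 7*sqrt(2)*c + 3*c - 6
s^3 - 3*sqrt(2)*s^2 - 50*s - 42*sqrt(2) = (s - 7*sqrt(2))*(s + sqrt(2))*(s + 3*sqrt(2))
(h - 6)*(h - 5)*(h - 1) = h^3 - 12*h^2 + 41*h - 30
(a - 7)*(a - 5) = a^2 - 12*a + 35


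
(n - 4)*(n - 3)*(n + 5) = n^3 - 2*n^2 - 23*n + 60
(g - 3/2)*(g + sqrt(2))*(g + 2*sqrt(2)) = g^3 - 3*g^2/2 + 3*sqrt(2)*g^2 - 9*sqrt(2)*g/2 + 4*g - 6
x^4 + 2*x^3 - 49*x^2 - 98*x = x*(x - 7)*(x + 2)*(x + 7)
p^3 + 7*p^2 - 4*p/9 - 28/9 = (p - 2/3)*(p + 2/3)*(p + 7)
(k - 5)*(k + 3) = k^2 - 2*k - 15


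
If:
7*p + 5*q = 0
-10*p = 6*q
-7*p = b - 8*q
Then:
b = 0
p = 0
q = 0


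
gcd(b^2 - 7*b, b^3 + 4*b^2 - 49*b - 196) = b - 7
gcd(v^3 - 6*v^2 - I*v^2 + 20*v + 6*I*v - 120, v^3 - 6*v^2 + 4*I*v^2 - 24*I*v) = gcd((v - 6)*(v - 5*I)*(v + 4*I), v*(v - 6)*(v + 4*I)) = v^2 + v*(-6 + 4*I) - 24*I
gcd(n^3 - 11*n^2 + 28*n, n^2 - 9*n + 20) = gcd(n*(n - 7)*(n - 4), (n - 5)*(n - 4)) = n - 4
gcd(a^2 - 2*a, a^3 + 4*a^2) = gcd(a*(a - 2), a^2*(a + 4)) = a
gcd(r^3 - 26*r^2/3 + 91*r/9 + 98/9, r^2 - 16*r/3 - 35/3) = r - 7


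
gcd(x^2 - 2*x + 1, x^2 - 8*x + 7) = x - 1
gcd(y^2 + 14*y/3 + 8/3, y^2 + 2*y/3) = y + 2/3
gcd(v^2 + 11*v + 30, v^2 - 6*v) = 1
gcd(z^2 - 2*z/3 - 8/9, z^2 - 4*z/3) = z - 4/3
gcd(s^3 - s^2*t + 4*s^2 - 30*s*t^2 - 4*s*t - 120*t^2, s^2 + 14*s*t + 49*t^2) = 1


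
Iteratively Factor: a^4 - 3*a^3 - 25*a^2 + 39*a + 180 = (a + 3)*(a^3 - 6*a^2 - 7*a + 60) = (a - 4)*(a + 3)*(a^2 - 2*a - 15) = (a - 5)*(a - 4)*(a + 3)*(a + 3)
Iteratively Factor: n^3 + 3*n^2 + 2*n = (n)*(n^2 + 3*n + 2) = n*(n + 2)*(n + 1)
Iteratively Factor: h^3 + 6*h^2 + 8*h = (h + 2)*(h^2 + 4*h) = h*(h + 2)*(h + 4)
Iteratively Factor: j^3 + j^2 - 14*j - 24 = (j + 2)*(j^2 - j - 12) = (j + 2)*(j + 3)*(j - 4)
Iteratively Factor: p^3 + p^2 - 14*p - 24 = (p + 2)*(p^2 - p - 12) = (p + 2)*(p + 3)*(p - 4)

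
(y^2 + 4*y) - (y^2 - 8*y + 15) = 12*y - 15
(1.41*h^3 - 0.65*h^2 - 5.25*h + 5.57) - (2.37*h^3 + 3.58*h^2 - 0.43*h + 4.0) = -0.96*h^3 - 4.23*h^2 - 4.82*h + 1.57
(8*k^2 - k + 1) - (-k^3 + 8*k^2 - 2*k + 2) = k^3 + k - 1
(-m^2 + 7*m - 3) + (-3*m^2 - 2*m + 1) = -4*m^2 + 5*m - 2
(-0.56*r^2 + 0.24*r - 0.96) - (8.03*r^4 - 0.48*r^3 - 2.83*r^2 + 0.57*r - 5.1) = -8.03*r^4 + 0.48*r^3 + 2.27*r^2 - 0.33*r + 4.14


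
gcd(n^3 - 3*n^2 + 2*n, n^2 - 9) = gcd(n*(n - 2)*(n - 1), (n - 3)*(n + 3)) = 1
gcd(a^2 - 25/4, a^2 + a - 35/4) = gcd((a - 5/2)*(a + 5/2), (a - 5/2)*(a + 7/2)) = a - 5/2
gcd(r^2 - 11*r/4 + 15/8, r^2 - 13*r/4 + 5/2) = r - 5/4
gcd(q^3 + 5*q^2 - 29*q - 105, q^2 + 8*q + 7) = q + 7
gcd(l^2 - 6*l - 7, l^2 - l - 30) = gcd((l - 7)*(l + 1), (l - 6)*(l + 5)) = 1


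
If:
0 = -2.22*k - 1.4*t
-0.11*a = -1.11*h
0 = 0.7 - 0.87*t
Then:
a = 10.0909090909091*h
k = -0.51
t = 0.80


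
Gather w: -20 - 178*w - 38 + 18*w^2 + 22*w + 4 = 18*w^2 - 156*w - 54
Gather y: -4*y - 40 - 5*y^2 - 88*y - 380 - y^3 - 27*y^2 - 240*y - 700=-y^3 - 32*y^2 - 332*y - 1120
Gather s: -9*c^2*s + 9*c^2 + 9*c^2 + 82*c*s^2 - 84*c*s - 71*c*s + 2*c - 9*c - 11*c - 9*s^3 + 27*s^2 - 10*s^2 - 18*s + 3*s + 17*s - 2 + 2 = 18*c^2 - 18*c - 9*s^3 + s^2*(82*c + 17) + s*(-9*c^2 - 155*c + 2)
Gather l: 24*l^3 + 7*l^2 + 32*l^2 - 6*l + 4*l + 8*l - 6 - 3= 24*l^3 + 39*l^2 + 6*l - 9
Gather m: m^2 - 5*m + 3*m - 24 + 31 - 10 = m^2 - 2*m - 3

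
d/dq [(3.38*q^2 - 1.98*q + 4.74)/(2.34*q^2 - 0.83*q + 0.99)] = (1.8278*q^2 - 15.4908*q + 1.974)/(5.4756*q^4 - 3.8844*q^3 + 5.3221*q^2 - 1.6434*q + 0.9801)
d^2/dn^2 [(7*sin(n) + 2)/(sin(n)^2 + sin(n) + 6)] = (-7*sin(n)^5 - sin(n)^4 + 260*sin(n)^3 + 100*sin(n)^2 - 480*sin(n) - 104)/(sin(n)^2 + sin(n) + 6)^3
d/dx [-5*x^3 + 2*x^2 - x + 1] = -15*x^2 + 4*x - 1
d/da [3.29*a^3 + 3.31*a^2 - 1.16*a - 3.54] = 9.87*a^2 + 6.62*a - 1.16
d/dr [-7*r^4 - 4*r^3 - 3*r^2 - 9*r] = -28*r^3 - 12*r^2 - 6*r - 9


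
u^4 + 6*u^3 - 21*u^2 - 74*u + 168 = (u - 3)*(u - 2)*(u + 4)*(u + 7)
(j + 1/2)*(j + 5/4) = j^2 + 7*j/4 + 5/8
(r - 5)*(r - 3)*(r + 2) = r^3 - 6*r^2 - r + 30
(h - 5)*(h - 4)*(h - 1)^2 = h^4 - 11*h^3 + 39*h^2 - 49*h + 20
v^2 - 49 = (v - 7)*(v + 7)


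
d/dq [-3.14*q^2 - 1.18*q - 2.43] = -6.28*q - 1.18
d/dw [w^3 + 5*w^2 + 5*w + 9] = 3*w^2 + 10*w + 5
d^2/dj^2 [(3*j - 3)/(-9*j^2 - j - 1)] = 6*(-(j - 1)*(18*j + 1)^2 + (27*j - 8)*(9*j^2 + j + 1))/(9*j^2 + j + 1)^3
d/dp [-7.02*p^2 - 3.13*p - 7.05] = -14.04*p - 3.13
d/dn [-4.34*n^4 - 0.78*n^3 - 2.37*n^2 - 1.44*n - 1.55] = -17.36*n^3 - 2.34*n^2 - 4.74*n - 1.44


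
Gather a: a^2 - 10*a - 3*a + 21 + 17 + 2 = a^2 - 13*a + 40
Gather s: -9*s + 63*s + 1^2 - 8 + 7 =54*s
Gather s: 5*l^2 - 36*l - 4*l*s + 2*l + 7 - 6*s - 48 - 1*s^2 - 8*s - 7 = 5*l^2 - 34*l - s^2 + s*(-4*l - 14) - 48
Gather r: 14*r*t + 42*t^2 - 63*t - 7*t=14*r*t + 42*t^2 - 70*t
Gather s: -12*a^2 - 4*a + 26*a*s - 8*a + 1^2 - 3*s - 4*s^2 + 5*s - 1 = -12*a^2 - 12*a - 4*s^2 + s*(26*a + 2)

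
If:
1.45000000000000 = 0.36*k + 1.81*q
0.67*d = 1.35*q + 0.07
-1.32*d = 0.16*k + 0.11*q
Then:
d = -0.70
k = 6.03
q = -0.40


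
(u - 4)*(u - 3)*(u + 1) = u^3 - 6*u^2 + 5*u + 12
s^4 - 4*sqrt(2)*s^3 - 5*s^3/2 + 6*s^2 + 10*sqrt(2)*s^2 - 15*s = s*(s - 5/2)*(s - 3*sqrt(2))*(s - sqrt(2))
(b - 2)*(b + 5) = b^2 + 3*b - 10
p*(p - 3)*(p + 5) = p^3 + 2*p^2 - 15*p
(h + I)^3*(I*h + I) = I*h^4 - 3*h^3 + I*h^3 - 3*h^2 - 3*I*h^2 + h - 3*I*h + 1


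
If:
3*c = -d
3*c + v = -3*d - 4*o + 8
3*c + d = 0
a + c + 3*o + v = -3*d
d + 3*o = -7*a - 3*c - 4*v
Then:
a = -25*v/58 - 48/29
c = 36/29 - 3*v/58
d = 9*v/58 - 108/29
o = 112/29 - 19*v/58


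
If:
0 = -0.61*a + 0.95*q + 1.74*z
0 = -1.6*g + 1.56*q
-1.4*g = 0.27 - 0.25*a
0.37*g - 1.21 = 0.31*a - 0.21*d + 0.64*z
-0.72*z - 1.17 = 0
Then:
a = -6.92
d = -6.88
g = -1.43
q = -1.46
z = -1.62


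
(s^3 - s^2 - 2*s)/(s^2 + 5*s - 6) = s*(s^2 - s - 2)/(s^2 + 5*s - 6)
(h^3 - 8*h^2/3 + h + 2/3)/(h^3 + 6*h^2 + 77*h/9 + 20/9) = 3*(h^2 - 3*h + 2)/(3*h^2 + 17*h + 20)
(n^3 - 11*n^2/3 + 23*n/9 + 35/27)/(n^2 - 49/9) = (9*n^2 - 12*n - 5)/(3*(3*n + 7))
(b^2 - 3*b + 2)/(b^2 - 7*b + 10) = (b - 1)/(b - 5)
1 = 1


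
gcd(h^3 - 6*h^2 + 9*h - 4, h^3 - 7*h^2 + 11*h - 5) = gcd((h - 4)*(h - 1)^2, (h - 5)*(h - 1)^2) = h^2 - 2*h + 1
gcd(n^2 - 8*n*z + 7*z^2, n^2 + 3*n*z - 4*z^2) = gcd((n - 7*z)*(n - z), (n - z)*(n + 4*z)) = -n + z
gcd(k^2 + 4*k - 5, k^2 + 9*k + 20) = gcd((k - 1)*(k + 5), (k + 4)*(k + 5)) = k + 5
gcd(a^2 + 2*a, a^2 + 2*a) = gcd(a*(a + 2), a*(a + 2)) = a^2 + 2*a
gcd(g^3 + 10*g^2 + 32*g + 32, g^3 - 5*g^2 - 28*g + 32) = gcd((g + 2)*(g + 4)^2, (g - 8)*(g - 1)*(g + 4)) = g + 4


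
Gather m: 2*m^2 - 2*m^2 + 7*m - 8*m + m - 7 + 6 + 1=0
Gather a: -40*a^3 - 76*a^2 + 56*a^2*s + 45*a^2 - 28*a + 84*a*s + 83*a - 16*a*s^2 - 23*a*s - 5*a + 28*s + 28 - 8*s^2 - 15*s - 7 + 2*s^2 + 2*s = -40*a^3 + a^2*(56*s - 31) + a*(-16*s^2 + 61*s + 50) - 6*s^2 + 15*s + 21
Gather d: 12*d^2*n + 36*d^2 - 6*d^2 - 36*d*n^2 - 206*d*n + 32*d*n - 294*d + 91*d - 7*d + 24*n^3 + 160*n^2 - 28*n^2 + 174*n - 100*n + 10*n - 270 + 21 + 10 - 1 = d^2*(12*n + 30) + d*(-36*n^2 - 174*n - 210) + 24*n^3 + 132*n^2 + 84*n - 240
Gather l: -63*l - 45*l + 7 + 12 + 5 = 24 - 108*l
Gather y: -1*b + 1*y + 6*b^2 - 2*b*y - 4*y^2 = 6*b^2 - b - 4*y^2 + y*(1 - 2*b)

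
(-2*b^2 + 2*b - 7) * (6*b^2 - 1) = -12*b^4 + 12*b^3 - 40*b^2 - 2*b + 7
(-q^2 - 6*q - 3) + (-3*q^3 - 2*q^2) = -3*q^3 - 3*q^2 - 6*q - 3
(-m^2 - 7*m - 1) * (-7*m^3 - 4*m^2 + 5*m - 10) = 7*m^5 + 53*m^4 + 30*m^3 - 21*m^2 + 65*m + 10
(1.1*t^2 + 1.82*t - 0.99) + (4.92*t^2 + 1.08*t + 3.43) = 6.02*t^2 + 2.9*t + 2.44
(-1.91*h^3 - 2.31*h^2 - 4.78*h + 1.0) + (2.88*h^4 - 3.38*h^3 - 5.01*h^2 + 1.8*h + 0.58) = 2.88*h^4 - 5.29*h^3 - 7.32*h^2 - 2.98*h + 1.58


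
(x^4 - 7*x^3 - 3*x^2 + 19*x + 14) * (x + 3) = x^5 - 4*x^4 - 24*x^3 + 10*x^2 + 71*x + 42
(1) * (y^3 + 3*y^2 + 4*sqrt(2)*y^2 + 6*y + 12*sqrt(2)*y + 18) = y^3 + 3*y^2 + 4*sqrt(2)*y^2 + 6*y + 12*sqrt(2)*y + 18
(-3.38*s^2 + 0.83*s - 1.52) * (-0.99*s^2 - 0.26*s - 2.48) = 3.3462*s^4 + 0.0571*s^3 + 9.6714*s^2 - 1.6632*s + 3.7696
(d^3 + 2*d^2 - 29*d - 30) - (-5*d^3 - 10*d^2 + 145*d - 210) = 6*d^3 + 12*d^2 - 174*d + 180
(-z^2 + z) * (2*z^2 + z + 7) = -2*z^4 + z^3 - 6*z^2 + 7*z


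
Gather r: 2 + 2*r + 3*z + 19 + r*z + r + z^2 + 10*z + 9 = r*(z + 3) + z^2 + 13*z + 30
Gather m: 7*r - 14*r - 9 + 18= 9 - 7*r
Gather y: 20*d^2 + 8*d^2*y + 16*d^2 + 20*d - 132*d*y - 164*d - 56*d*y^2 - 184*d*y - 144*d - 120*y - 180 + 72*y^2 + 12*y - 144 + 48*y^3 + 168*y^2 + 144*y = 36*d^2 - 288*d + 48*y^3 + y^2*(240 - 56*d) + y*(8*d^2 - 316*d + 36) - 324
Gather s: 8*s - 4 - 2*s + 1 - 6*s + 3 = 0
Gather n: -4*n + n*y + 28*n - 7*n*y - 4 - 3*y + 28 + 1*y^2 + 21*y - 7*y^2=n*(24 - 6*y) - 6*y^2 + 18*y + 24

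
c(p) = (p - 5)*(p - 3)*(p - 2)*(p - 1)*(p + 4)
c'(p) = (p - 5)*(p - 3)*(p - 2)*(p - 1) + (p - 5)*(p - 3)*(p - 2)*(p + 4) + (p - 5)*(p - 3)*(p - 1)*(p + 4) + (p - 5)*(p - 2)*(p - 1)*(p + 4) + (p - 3)*(p - 2)*(p - 1)*(p + 4) = 5*p^4 - 28*p^3 - 9*p^2 + 206*p - 214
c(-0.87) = 381.61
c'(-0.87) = -378.73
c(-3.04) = 949.24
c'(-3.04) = 290.27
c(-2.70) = 992.22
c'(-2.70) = -18.97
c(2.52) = 6.13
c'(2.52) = 1.52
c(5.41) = 139.82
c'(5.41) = 486.62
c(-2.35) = 945.49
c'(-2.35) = -231.93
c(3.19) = -6.44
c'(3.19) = -39.61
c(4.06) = -50.62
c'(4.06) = -41.30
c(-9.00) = -92400.00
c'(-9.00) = 50420.00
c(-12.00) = -371280.00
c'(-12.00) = 148082.00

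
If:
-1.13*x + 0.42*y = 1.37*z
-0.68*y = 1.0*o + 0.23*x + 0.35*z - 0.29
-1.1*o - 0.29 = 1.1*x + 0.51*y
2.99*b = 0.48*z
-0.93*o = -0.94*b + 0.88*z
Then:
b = 0.08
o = -0.37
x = -0.27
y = 0.82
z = 0.48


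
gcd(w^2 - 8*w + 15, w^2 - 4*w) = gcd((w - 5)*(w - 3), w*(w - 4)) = 1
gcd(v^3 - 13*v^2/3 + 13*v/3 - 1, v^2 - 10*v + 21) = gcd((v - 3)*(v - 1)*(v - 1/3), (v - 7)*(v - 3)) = v - 3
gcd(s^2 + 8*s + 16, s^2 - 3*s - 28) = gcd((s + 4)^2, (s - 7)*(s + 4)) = s + 4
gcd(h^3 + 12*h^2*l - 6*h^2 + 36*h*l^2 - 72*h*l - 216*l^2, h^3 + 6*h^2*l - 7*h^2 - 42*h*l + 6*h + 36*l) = h^2 + 6*h*l - 6*h - 36*l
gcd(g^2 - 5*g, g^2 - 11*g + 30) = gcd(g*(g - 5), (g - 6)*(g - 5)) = g - 5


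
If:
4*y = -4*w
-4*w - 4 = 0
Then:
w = -1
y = 1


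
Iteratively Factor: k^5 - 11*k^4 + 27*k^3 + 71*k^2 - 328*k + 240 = (k - 4)*(k^4 - 7*k^3 - k^2 + 67*k - 60) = (k - 5)*(k - 4)*(k^3 - 2*k^2 - 11*k + 12) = (k - 5)*(k - 4)^2*(k^2 + 2*k - 3) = (k - 5)*(k - 4)^2*(k - 1)*(k + 3)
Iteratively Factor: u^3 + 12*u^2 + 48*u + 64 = (u + 4)*(u^2 + 8*u + 16) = (u + 4)^2*(u + 4)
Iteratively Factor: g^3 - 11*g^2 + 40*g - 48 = (g - 4)*(g^2 - 7*g + 12) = (g - 4)^2*(g - 3)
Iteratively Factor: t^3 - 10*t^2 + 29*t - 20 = (t - 5)*(t^2 - 5*t + 4) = (t - 5)*(t - 4)*(t - 1)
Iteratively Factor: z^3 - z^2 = (z - 1)*(z^2) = z*(z - 1)*(z)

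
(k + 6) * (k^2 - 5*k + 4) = k^3 + k^2 - 26*k + 24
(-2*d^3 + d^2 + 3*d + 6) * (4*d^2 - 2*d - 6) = -8*d^5 + 8*d^4 + 22*d^3 + 12*d^2 - 30*d - 36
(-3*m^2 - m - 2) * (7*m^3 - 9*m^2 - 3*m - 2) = -21*m^5 + 20*m^4 + 4*m^3 + 27*m^2 + 8*m + 4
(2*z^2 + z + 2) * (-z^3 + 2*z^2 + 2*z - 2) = -2*z^5 + 3*z^4 + 4*z^3 + 2*z^2 + 2*z - 4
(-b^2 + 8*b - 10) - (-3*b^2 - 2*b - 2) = 2*b^2 + 10*b - 8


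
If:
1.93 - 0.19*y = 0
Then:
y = 10.16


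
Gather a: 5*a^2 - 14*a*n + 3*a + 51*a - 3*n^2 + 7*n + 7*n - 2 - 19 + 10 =5*a^2 + a*(54 - 14*n) - 3*n^2 + 14*n - 11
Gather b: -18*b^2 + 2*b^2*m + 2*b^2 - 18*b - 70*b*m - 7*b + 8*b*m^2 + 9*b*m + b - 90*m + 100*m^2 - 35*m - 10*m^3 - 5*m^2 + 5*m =b^2*(2*m - 16) + b*(8*m^2 - 61*m - 24) - 10*m^3 + 95*m^2 - 120*m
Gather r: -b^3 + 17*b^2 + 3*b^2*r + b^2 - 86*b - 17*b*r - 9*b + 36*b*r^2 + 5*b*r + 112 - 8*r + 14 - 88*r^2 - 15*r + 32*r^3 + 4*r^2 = -b^3 + 18*b^2 - 95*b + 32*r^3 + r^2*(36*b - 84) + r*(3*b^2 - 12*b - 23) + 126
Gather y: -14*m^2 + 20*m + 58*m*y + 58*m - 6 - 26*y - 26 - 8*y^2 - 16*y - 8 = -14*m^2 + 78*m - 8*y^2 + y*(58*m - 42) - 40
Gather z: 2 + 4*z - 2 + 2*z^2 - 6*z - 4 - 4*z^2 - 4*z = -2*z^2 - 6*z - 4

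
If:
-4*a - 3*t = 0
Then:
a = -3*t/4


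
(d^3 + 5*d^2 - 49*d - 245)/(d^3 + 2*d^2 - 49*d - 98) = (d + 5)/(d + 2)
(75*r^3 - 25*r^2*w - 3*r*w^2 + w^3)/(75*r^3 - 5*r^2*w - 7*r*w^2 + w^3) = (15*r^2 - 2*r*w - w^2)/(15*r^2 + 2*r*w - w^2)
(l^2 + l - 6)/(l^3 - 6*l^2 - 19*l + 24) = (l - 2)/(l^2 - 9*l + 8)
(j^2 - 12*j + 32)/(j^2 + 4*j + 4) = (j^2 - 12*j + 32)/(j^2 + 4*j + 4)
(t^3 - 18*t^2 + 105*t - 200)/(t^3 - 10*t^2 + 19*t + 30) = (t^2 - 13*t + 40)/(t^2 - 5*t - 6)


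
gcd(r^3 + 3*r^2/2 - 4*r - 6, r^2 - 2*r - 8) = r + 2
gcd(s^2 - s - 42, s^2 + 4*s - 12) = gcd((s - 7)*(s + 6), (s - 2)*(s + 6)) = s + 6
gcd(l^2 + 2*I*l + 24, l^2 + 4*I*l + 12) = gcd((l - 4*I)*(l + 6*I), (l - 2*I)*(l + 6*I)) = l + 6*I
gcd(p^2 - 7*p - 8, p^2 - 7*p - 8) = p^2 - 7*p - 8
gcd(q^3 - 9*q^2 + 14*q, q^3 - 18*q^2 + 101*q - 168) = q - 7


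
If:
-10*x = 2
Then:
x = -1/5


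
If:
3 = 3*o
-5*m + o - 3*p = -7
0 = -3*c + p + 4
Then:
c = p/3 + 4/3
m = 8/5 - 3*p/5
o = 1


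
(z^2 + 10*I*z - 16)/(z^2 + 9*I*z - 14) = (z + 8*I)/(z + 7*I)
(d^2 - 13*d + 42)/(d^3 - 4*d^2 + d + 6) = (d^2 - 13*d + 42)/(d^3 - 4*d^2 + d + 6)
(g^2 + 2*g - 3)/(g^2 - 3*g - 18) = (g - 1)/(g - 6)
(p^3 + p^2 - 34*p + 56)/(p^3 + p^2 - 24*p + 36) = (p^2 + 3*p - 28)/(p^2 + 3*p - 18)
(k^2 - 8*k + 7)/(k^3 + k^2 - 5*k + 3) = (k - 7)/(k^2 + 2*k - 3)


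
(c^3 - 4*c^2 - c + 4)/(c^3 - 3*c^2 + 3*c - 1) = (c^2 - 3*c - 4)/(c^2 - 2*c + 1)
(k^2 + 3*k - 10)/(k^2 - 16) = (k^2 + 3*k - 10)/(k^2 - 16)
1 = 1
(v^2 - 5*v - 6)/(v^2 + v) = (v - 6)/v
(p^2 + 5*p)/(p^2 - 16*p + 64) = p*(p + 5)/(p^2 - 16*p + 64)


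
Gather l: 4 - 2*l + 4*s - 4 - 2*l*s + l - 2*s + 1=l*(-2*s - 1) + 2*s + 1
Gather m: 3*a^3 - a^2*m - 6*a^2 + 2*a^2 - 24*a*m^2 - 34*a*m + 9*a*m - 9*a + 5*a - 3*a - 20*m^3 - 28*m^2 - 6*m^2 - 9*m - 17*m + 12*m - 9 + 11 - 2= 3*a^3 - 4*a^2 - 7*a - 20*m^3 + m^2*(-24*a - 34) + m*(-a^2 - 25*a - 14)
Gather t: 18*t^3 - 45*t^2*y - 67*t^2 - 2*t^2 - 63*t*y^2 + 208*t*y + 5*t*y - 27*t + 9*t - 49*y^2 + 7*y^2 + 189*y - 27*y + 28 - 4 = 18*t^3 + t^2*(-45*y - 69) + t*(-63*y^2 + 213*y - 18) - 42*y^2 + 162*y + 24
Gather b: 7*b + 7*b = 14*b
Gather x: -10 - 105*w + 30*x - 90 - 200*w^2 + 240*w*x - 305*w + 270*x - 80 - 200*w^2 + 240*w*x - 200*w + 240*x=-400*w^2 - 610*w + x*(480*w + 540) - 180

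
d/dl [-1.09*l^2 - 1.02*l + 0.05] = -2.18*l - 1.02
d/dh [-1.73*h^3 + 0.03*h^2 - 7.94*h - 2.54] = -5.19*h^2 + 0.06*h - 7.94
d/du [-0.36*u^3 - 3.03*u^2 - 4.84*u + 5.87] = -1.08*u^2 - 6.06*u - 4.84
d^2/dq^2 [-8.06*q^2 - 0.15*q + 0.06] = -16.1200000000000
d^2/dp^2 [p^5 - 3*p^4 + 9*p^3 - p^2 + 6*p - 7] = 20*p^3 - 36*p^2 + 54*p - 2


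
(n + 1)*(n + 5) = n^2 + 6*n + 5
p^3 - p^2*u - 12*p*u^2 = p*(p - 4*u)*(p + 3*u)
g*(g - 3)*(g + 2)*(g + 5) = g^4 + 4*g^3 - 11*g^2 - 30*g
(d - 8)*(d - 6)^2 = d^3 - 20*d^2 + 132*d - 288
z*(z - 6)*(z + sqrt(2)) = z^3 - 6*z^2 + sqrt(2)*z^2 - 6*sqrt(2)*z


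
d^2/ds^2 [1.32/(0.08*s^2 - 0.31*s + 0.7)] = (-0.016896*s^2 + 0.065472*s + 1.32*(0.16*s - 0.31)*(0.32*s - 0.62) - 0.14784)/(0.08*s^2 - 0.31*s + 0.7)^3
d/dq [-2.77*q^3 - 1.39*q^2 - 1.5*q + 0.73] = -8.31*q^2 - 2.78*q - 1.5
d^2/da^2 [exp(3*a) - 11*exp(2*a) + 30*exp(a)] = (9*exp(2*a) - 44*exp(a) + 30)*exp(a)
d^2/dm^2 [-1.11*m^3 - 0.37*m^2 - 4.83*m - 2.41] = -6.66*m - 0.74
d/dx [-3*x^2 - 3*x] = -6*x - 3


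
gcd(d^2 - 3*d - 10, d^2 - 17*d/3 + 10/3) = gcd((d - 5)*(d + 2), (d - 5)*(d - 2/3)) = d - 5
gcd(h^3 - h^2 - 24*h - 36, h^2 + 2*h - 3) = h + 3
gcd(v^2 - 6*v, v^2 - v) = v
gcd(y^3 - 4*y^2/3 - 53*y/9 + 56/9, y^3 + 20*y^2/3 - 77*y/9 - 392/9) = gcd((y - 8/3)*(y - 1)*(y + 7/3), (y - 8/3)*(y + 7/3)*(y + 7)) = y^2 - y/3 - 56/9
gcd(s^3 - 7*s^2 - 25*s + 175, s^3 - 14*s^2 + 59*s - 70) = s^2 - 12*s + 35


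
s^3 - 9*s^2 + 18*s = s*(s - 6)*(s - 3)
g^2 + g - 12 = (g - 3)*(g + 4)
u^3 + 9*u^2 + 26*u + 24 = (u + 2)*(u + 3)*(u + 4)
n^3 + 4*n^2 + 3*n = n*(n + 1)*(n + 3)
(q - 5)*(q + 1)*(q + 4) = q^3 - 21*q - 20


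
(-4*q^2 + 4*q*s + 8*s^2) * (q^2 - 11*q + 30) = -4*q^4 + 4*q^3*s + 44*q^3 + 8*q^2*s^2 - 44*q^2*s - 120*q^2 - 88*q*s^2 + 120*q*s + 240*s^2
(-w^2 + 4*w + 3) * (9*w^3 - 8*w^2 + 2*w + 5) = -9*w^5 + 44*w^4 - 7*w^3 - 21*w^2 + 26*w + 15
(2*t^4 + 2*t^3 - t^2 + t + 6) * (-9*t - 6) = -18*t^5 - 30*t^4 - 3*t^3 - 3*t^2 - 60*t - 36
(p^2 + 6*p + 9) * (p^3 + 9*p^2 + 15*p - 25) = p^5 + 15*p^4 + 78*p^3 + 146*p^2 - 15*p - 225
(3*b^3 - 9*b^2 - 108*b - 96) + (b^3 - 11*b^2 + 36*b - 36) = 4*b^3 - 20*b^2 - 72*b - 132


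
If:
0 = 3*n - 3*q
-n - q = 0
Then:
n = 0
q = 0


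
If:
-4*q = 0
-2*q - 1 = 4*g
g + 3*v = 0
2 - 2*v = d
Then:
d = 11/6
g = -1/4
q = 0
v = 1/12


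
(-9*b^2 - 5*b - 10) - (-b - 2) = -9*b^2 - 4*b - 8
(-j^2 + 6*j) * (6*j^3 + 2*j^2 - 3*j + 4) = -6*j^5 + 34*j^4 + 15*j^3 - 22*j^2 + 24*j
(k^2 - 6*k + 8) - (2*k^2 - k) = -k^2 - 5*k + 8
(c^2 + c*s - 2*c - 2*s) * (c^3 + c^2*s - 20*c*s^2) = c^5 + 2*c^4*s - 2*c^4 - 19*c^3*s^2 - 4*c^3*s - 20*c^2*s^3 + 38*c^2*s^2 + 40*c*s^3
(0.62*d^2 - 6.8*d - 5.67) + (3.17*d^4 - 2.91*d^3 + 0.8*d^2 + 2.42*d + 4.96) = 3.17*d^4 - 2.91*d^3 + 1.42*d^2 - 4.38*d - 0.71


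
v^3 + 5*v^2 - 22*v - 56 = (v - 4)*(v + 2)*(v + 7)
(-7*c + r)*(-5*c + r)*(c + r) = 35*c^3 + 23*c^2*r - 11*c*r^2 + r^3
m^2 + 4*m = m*(m + 4)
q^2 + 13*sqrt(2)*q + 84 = (q + 6*sqrt(2))*(q + 7*sqrt(2))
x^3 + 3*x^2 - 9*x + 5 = (x - 1)^2*(x + 5)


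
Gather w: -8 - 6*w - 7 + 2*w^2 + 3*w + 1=2*w^2 - 3*w - 14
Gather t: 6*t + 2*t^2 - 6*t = 2*t^2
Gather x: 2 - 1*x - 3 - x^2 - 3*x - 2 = -x^2 - 4*x - 3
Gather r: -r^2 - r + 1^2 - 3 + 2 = -r^2 - r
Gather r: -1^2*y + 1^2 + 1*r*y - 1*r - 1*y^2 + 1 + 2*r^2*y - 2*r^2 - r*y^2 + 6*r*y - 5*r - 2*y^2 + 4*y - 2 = r^2*(2*y - 2) + r*(-y^2 + 7*y - 6) - 3*y^2 + 3*y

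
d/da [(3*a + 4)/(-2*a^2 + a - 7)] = (-6*a^2 + 3*a + (3*a + 4)*(4*a - 1) - 21)/(2*a^2 - a + 7)^2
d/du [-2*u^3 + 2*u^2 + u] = -6*u^2 + 4*u + 1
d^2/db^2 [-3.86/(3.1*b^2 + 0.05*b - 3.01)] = (74.1892*b^2 + 1.1966*b - 3.86*(6.2*b + 0.05)*(12.4*b + 0.1) - 72.03532)/(3.1*b^2 + 0.05*b - 3.01)^3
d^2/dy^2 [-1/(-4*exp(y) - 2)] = (2*exp(y) - 1)*exp(y)/(2*exp(y) + 1)^3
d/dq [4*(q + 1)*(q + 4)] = 8*q + 20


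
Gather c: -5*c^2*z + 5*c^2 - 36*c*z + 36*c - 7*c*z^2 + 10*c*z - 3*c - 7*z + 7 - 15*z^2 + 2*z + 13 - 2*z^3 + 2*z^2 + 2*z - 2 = c^2*(5 - 5*z) + c*(-7*z^2 - 26*z + 33) - 2*z^3 - 13*z^2 - 3*z + 18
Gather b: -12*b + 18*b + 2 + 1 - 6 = 6*b - 3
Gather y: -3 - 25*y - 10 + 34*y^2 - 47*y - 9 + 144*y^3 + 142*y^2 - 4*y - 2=144*y^3 + 176*y^2 - 76*y - 24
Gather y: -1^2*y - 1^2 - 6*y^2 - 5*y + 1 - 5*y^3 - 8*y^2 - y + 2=-5*y^3 - 14*y^2 - 7*y + 2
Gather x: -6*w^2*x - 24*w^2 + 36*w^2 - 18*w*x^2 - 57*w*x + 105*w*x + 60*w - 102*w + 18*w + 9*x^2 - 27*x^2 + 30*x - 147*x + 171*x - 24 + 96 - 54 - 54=12*w^2 - 24*w + x^2*(-18*w - 18) + x*(-6*w^2 + 48*w + 54) - 36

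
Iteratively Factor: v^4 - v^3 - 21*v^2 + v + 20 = (v - 5)*(v^3 + 4*v^2 - v - 4) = (v - 5)*(v + 4)*(v^2 - 1) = (v - 5)*(v - 1)*(v + 4)*(v + 1)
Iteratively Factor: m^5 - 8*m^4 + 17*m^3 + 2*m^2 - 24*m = (m - 3)*(m^4 - 5*m^3 + 2*m^2 + 8*m) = m*(m - 3)*(m^3 - 5*m^2 + 2*m + 8) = m*(m - 3)*(m + 1)*(m^2 - 6*m + 8) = m*(m - 3)*(m - 2)*(m + 1)*(m - 4)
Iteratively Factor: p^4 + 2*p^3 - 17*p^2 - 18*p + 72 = (p - 3)*(p^3 + 5*p^2 - 2*p - 24) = (p - 3)*(p + 4)*(p^2 + p - 6) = (p - 3)*(p + 3)*(p + 4)*(p - 2)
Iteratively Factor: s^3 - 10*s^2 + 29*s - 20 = (s - 5)*(s^2 - 5*s + 4) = (s - 5)*(s - 4)*(s - 1)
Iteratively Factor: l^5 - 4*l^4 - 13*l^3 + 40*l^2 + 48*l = (l + 3)*(l^4 - 7*l^3 + 8*l^2 + 16*l) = (l - 4)*(l + 3)*(l^3 - 3*l^2 - 4*l) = (l - 4)*(l + 1)*(l + 3)*(l^2 - 4*l) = (l - 4)^2*(l + 1)*(l + 3)*(l)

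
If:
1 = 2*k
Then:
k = 1/2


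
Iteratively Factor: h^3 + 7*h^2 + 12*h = (h + 4)*(h^2 + 3*h) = h*(h + 4)*(h + 3)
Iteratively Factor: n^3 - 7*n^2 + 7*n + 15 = (n - 3)*(n^2 - 4*n - 5) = (n - 3)*(n + 1)*(n - 5)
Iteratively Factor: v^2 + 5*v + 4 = (v + 4)*(v + 1)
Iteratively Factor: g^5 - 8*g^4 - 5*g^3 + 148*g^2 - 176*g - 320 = (g + 4)*(g^4 - 12*g^3 + 43*g^2 - 24*g - 80) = (g - 4)*(g + 4)*(g^3 - 8*g^2 + 11*g + 20) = (g - 5)*(g - 4)*(g + 4)*(g^2 - 3*g - 4) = (g - 5)*(g - 4)^2*(g + 4)*(g + 1)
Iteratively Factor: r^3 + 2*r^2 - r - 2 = (r + 2)*(r^2 - 1) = (r - 1)*(r + 2)*(r + 1)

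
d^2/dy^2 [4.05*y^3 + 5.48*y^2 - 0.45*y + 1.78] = 24.3*y + 10.96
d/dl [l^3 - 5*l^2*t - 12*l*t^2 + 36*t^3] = 3*l^2 - 10*l*t - 12*t^2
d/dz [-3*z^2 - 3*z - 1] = -6*z - 3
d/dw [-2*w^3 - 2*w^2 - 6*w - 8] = -6*w^2 - 4*w - 6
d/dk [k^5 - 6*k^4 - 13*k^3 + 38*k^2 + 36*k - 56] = 5*k^4 - 24*k^3 - 39*k^2 + 76*k + 36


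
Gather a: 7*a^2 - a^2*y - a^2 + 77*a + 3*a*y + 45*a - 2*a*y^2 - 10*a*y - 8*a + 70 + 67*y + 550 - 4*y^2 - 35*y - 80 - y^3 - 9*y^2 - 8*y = a^2*(6 - y) + a*(-2*y^2 - 7*y + 114) - y^3 - 13*y^2 + 24*y + 540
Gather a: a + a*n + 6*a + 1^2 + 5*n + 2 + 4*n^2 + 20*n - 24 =a*(n + 7) + 4*n^2 + 25*n - 21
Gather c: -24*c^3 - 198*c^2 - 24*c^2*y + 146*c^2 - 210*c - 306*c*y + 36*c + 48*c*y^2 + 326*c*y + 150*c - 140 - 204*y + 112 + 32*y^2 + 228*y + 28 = -24*c^3 + c^2*(-24*y - 52) + c*(48*y^2 + 20*y - 24) + 32*y^2 + 24*y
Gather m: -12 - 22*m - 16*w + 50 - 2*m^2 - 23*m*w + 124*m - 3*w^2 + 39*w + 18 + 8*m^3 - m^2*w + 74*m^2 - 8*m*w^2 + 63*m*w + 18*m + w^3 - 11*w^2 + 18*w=8*m^3 + m^2*(72 - w) + m*(-8*w^2 + 40*w + 120) + w^3 - 14*w^2 + 41*w + 56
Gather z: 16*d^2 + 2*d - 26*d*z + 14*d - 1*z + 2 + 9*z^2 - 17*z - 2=16*d^2 + 16*d + 9*z^2 + z*(-26*d - 18)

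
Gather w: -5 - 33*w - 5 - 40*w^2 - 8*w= -40*w^2 - 41*w - 10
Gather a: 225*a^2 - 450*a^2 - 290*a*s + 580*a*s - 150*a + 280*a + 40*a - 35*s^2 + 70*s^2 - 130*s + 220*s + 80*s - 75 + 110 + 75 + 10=-225*a^2 + a*(290*s + 170) + 35*s^2 + 170*s + 120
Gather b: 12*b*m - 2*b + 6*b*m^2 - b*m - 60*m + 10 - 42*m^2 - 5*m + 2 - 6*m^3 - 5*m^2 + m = b*(6*m^2 + 11*m - 2) - 6*m^3 - 47*m^2 - 64*m + 12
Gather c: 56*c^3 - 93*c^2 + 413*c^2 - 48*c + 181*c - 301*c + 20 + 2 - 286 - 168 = 56*c^3 + 320*c^2 - 168*c - 432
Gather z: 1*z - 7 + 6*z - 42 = 7*z - 49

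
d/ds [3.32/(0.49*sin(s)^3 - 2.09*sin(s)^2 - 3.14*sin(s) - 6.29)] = (-4.8804*sin(s)^2 + 13.8776*sin(s) + 10.4248)*cos(s)/(-0.49*sin(s)^3 + 2.09*sin(s)^2 + 3.14*sin(s) + 6.29)^2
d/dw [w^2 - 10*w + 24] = 2*w - 10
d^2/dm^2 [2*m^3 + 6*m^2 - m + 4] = 12*m + 12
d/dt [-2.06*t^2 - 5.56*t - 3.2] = -4.12*t - 5.56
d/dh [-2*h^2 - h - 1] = -4*h - 1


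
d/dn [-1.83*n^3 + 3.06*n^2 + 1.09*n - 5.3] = -5.49*n^2 + 6.12*n + 1.09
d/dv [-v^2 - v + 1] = -2*v - 1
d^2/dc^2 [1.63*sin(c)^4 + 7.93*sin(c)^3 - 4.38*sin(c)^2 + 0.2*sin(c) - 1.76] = -26.08*sin(c)^4 - 71.37*sin(c)^3 + 37.08*sin(c)^2 + 47.38*sin(c) - 8.76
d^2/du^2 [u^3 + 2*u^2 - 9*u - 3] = 6*u + 4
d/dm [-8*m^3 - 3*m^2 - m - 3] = -24*m^2 - 6*m - 1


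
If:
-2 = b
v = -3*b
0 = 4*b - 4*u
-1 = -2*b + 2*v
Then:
No Solution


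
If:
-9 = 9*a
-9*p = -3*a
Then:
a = -1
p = -1/3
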